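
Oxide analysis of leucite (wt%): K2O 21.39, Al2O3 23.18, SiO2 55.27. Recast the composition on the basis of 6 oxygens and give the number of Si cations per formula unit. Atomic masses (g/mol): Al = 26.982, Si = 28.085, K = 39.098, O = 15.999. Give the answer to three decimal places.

K2O: 21.39/94.195 = 0.22708 mol → 0.45416 mol K, 0.22708 mol O.
Al2O3: 23.18/101.961 = 0.22734 mol → 0.45468 mol Al, 0.68202 mol O.
SiO2: 55.27/60.083 = 0.91989 mol → 0.91989 mol Si, 1.83978 mol O.
Total oxygen = 2.74888 mol. Normalization factor = 6/2.74888 = 2.18271.
Si per 6 O = 0.91989 × 2.18271 = 2.008.

2.008 Si apfu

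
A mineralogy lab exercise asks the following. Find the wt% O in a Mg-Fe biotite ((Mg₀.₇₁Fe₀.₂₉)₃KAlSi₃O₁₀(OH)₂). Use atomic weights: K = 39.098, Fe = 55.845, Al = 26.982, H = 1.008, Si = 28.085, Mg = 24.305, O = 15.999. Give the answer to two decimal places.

M((Mg₀.₇₁Fe₀.₂₉)₃KAlSi₃O₁₀(OH)₂) = 444.694 g/mol.
O contributes 12 × 15.999 = 191.988 g per mole.
191.988/444.694 = 0.4317 → 43.17%.

43.17 mass %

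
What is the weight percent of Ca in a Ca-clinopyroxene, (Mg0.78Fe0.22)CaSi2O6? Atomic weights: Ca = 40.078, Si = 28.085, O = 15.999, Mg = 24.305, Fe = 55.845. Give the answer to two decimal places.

Formula mass = 0.78·24.305 + 0.22·55.845 + 1·40.078 + 2·28.085 + 6·15.999 = 223.486 g/mol, of which 40.078 g is Ca.
So Ca makes up 40.078/223.486 = 0.1793 of the mass, i.e. 17.93%.

17.93 weight percent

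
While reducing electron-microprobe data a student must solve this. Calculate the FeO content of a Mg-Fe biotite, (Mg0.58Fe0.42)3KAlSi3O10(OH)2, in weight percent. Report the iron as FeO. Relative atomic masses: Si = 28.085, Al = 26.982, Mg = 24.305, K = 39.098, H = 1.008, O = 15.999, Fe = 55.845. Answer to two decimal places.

19.81 wt%

M((Mg0.58Fe0.42)3KAlSi3O10(OH)2) = 456.994 g/mol; M(FeO) = 71.844 g/mol.
Moles FeO per formula unit = 1.26 Fe ÷ 1 = 1.2600.
FeO fraction = (1.2600 × 71.844) / 456.994 = 90.523/456.994 = 0.1981.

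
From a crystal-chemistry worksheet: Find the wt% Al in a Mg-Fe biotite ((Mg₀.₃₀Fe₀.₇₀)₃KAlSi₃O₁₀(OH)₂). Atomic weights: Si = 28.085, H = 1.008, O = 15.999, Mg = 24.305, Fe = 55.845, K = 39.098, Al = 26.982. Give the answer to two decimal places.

5.58 wt%

Formula mass = 0.90·24.305 + 2.10·55.845 + 1·39.098 + 1·26.982 + 3·28.085 + 12·15.999 + 2·1.008 = 483.488 g/mol, of which 26.982 g is Al.
So Al makes up 26.982/483.488 = 0.0558 of the mass, i.e. 5.58%.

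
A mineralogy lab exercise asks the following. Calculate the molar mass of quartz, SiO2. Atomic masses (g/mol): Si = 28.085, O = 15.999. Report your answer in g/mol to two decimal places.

60.08 g/mol

M = 1·28.085 + 2·15.999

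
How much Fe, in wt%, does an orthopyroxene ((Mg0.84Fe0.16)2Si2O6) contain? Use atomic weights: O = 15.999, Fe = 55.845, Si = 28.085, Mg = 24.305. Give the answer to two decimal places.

8.47 wt%

Molar mass of (Mg0.84Fe0.16)2Si2O6: 1.68×24.305 + 0.32×55.845 + 2×28.085 + 6×15.999 = 210.867 g/mol.
Mass of Fe per formula unit: 0.32 × 55.845 = 17.870 g.
Weight fraction Fe = 17.870 / 210.867 = 0.0847.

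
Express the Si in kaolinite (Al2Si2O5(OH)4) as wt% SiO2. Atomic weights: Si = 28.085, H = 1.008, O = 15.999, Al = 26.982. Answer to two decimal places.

46.55 wt%

M(Al2Si2O5(OH)4) = 258.157 g/mol; M(SiO2) = 60.083 g/mol.
Moles SiO2 per formula unit = 2 Si ÷ 1 = 2.0000.
SiO2 fraction = (2.0000 × 60.083) / 258.157 = 120.166/258.157 = 0.4655.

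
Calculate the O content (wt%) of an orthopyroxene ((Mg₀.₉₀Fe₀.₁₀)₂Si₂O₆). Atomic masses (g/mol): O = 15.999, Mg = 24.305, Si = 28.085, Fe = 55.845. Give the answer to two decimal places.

Molar mass of (Mg₀.₉₀Fe₀.₁₀)₂Si₂O₆: 1.80*24.305 + 0.20*55.845 + 2*28.085 + 6*15.999 = 207.082 g/mol.
Mass of O per formula unit: 6 × 15.999 = 95.994 g.
Weight fraction O = 95.994 / 207.082 = 0.4636.

46.36 wt%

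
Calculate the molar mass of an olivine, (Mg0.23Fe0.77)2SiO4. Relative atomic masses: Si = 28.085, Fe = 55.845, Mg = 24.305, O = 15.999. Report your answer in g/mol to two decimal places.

189.26 g/mol

Mg: 0.46 × 24.305 = 11.1803
Fe: 1.54 × 55.845 = 86.0013
Si: 1 × 28.085 = 28.0850
O: 4 × 15.999 = 63.9960
Summing the contributions gives the formula mass.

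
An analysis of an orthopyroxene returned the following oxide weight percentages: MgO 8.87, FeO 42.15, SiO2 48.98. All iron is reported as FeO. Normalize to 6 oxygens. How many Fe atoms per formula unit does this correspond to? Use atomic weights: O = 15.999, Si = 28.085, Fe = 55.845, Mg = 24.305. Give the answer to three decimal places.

1.444 Fe apfu

8.87 wt% MgO ÷ 40.304 g/mol = 0.22008 mol, giving 0.22008 Mg and 0.22008 O.
42.15 wt% FeO ÷ 71.844 g/mol = 0.58669 mol, giving 0.58669 Fe and 0.58669 O.
48.98 wt% SiO2 ÷ 60.083 g/mol = 0.81521 mol, giving 0.81521 Si and 1.63042 O.
Oxygen sums to 2.43719; scaling by 6/2.43719 = 2.46185 puts the formula on 6 O.
Fe: 0.58669 × 2.46185 = 1.444 atoms per formula unit.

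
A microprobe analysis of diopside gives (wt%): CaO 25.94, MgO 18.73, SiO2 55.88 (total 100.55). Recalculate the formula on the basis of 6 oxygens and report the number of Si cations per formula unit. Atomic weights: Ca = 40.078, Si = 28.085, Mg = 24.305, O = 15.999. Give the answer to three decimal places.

2.002 Si apfu

CaO: 25.94/56.077 = 0.46258 mol → 0.46258 mol Ca, 0.46258 mol O.
MgO: 18.73/40.304 = 0.46472 mol → 0.46472 mol Mg, 0.46472 mol O.
SiO2: 55.88/60.083 = 0.93005 mol → 0.93005 mol Si, 1.86010 mol O.
Total oxygen = 2.78740 mol. Normalization factor = 6/2.78740 = 2.15254.
Si per 6 O = 0.93005 × 2.15254 = 2.002.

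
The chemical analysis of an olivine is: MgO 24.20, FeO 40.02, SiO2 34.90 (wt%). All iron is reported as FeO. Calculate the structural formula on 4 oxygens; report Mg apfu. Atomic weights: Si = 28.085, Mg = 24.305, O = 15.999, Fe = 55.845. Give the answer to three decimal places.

1.036 Mg apfu

24.20 wt% MgO ÷ 40.304 g/mol = 0.60044 mol, giving 0.60044 Mg and 0.60044 O.
40.02 wt% FeO ÷ 71.844 g/mol = 0.55704 mol, giving 0.55704 Fe and 0.55704 O.
34.90 wt% SiO2 ÷ 60.083 g/mol = 0.58086 mol, giving 0.58086 Si and 1.16172 O.
Oxygen sums to 2.31920; scaling by 4/2.31920 = 1.72473 puts the formula on 4 O.
Mg: 0.60044 × 1.72473 = 1.036 atoms per formula unit.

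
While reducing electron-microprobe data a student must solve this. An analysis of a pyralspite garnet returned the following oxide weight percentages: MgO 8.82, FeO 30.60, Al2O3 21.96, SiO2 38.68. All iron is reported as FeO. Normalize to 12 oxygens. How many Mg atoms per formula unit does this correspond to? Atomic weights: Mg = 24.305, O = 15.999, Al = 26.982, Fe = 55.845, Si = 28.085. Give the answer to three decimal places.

8.82 wt% MgO ÷ 40.304 g/mol = 0.21884 mol, giving 0.21884 Mg and 0.21884 O.
30.60 wt% FeO ÷ 71.844 g/mol = 0.42592 mol, giving 0.42592 Fe and 0.42592 O.
21.96 wt% Al2O3 ÷ 101.961 g/mol = 0.21538 mol, giving 0.43076 Al and 0.64614 O.
38.68 wt% SiO2 ÷ 60.083 g/mol = 0.64378 mol, giving 0.64378 Si and 1.28756 O.
Oxygen sums to 2.57846; scaling by 12/2.57846 = 4.65394 puts the formula on 12 O.
Mg: 0.21884 × 4.65394 = 1.018 atoms per formula unit.

1.018 Mg apfu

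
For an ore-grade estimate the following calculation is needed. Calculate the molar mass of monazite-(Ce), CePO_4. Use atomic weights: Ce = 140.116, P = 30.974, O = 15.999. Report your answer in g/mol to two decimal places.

The formula mass is the sum 1(140.116) + 1(30.974) + 4(15.999).

235.09 g/mol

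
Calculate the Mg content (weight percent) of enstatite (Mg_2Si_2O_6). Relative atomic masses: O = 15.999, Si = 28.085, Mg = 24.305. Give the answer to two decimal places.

Molar mass of Mg_2Si_2O_6: 2·24.305 + 2·28.085 + 6·15.999 = 200.774 g/mol.
Mass of Mg per formula unit: 2 × 24.305 = 48.610 g.
Weight fraction Mg = 48.610 / 200.774 = 0.2421.

24.21 weight percent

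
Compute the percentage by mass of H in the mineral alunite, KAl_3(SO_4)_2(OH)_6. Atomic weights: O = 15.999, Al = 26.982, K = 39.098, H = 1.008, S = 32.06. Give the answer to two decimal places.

Molar mass of KAl_3(SO_4)_2(OH)_6: 1*39.098 + 3*26.982 + 2*32.06 + 14*15.999 + 6*1.008 = 414.198 g/mol.
Mass of H per formula unit: 6 × 1.008 = 6.048 g.
Weight fraction H = 6.048 / 414.198 = 0.0146.

1.46 weight percent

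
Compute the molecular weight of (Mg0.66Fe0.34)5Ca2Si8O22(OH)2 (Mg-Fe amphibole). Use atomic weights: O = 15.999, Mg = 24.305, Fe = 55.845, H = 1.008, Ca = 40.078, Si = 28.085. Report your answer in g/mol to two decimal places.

865.97 g/mol

Mg: 3.30 × 24.305 = 80.2065
Fe: 1.70 × 55.845 = 94.9365
Ca: 2 × 40.078 = 80.1560
Si: 8 × 28.085 = 224.6800
O: 24 × 15.999 = 383.9760
H: 2 × 1.008 = 2.0160
Summing the contributions gives the formula mass.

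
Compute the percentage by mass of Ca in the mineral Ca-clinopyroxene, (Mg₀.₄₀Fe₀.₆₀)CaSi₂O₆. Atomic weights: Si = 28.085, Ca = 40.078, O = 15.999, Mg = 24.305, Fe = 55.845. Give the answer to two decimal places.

M((Mg₀.₄₀Fe₀.₆₀)CaSi₂O₆) = 235.471 g/mol.
Ca contributes 1 × 40.078 = 40.078 g per mole.
40.078/235.471 = 0.1702 → 17.02%.

17.02 weight percent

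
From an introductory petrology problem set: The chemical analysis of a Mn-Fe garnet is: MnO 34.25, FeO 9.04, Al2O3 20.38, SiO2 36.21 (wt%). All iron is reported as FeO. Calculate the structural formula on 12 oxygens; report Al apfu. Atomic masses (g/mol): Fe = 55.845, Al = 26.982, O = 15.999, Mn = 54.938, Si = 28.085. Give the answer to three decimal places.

1.988 Al apfu

MnO: 34.25/70.937 = 0.48282 mol → 0.48282 mol Mn, 0.48282 mol O.
FeO: 9.04/71.844 = 0.12583 mol → 0.12583 mol Fe, 0.12583 mol O.
Al2O3: 20.38/101.961 = 0.19988 mol → 0.39976 mol Al, 0.59964 mol O.
SiO2: 36.21/60.083 = 0.60267 mol → 0.60267 mol Si, 1.20534 mol O.
Total oxygen = 2.41363 mol. Normalization factor = 12/2.41363 = 4.97176.
Al per 12 O = 0.39976 × 4.97176 = 1.988.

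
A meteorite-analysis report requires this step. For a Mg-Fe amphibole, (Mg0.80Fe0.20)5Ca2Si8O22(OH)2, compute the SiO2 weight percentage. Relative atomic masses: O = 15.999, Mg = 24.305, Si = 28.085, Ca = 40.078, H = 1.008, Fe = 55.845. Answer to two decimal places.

Formula mass = 843.893 g/mol.
8 Si → 8.0000 mol SiO2 per formula unit; M(SiO2) = 60.083, so SiO2 mass = 480.664 g.
480.664/843.893 × 100 = 56.96 wt%.

56.96 wt%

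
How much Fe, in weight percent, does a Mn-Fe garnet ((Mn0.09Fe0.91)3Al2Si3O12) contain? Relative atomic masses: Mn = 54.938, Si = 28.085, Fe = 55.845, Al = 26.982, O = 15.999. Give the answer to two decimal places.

30.64 weight percent

M((Mn0.09Fe0.91)3Al2Si3O12) = 497.497 g/mol.
Fe contributes 2.73 × 55.845 = 152.457 g per mole.
152.457/497.497 = 0.3064 → 30.64%.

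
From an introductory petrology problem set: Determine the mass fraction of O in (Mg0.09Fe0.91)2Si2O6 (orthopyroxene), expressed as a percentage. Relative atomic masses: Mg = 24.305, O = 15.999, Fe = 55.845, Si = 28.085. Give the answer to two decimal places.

37.18 mass %

Molar mass of (Mg0.09Fe0.91)2Si2O6: 0.18·24.305 + 1.82·55.845 + 2·28.085 + 6·15.999 = 258.177 g/mol.
Mass of O per formula unit: 6 × 15.999 = 95.994 g.
Weight fraction O = 95.994 / 258.177 = 0.3718.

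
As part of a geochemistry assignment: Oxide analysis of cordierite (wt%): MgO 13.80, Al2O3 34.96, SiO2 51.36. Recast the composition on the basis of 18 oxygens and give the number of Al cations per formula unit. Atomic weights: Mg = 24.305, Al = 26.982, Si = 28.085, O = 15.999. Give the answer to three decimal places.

13.80 wt% MgO ÷ 40.304 g/mol = 0.34240 mol, giving 0.34240 Mg and 0.34240 O.
34.96 wt% Al2O3 ÷ 101.961 g/mol = 0.34288 mol, giving 0.68576 Al and 1.02864 O.
51.36 wt% SiO2 ÷ 60.083 g/mol = 0.85482 mol, giving 0.85482 Si and 1.70964 O.
Oxygen sums to 3.08068; scaling by 18/3.08068 = 5.84287 puts the formula on 18 O.
Al: 0.68576 × 5.84287 = 4.007 atoms per formula unit.

4.007 Al apfu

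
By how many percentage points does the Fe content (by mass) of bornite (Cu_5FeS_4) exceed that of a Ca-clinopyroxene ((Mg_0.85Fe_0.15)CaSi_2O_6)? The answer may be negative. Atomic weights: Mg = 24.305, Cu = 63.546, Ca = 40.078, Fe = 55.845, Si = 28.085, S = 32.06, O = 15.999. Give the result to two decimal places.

7.34 percentage points

M(Cu_5FeS_4) = 501.815 g/mol, so wt% Fe = 55.845/501.815 × 100 = 11.13%.
M((Mg_0.85Fe_0.15)CaSi_2O_6) = 221.278 g/mol, so wt% Fe = 8.377/221.278 × 100 = 3.79%.
11.13 − 3.79 = 7.34 pp.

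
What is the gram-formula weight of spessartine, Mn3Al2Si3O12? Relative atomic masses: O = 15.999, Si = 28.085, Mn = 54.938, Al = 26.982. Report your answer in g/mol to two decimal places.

The formula mass is the sum 3·54.938 + 2·26.982 + 3·28.085 + 12·15.999.

495.02 g/mol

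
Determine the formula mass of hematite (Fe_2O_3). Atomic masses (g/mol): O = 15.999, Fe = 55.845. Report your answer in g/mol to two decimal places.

159.69 g/mol

M = 2×55.845 + 3×15.999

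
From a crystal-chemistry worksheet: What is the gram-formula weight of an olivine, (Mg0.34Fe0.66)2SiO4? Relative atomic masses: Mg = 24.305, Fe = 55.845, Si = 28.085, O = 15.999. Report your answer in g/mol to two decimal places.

182.32 g/mol

The formula mass is the sum 0.68*24.305 + 1.32*55.845 + 1*28.085 + 4*15.999.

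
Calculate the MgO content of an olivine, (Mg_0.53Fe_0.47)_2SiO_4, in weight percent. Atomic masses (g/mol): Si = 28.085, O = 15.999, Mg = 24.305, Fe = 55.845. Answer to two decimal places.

Formula mass = 170.339 g/mol.
1.06 Mg → 1.0600 mol MgO per formula unit; M(MgO) = 40.304, so MgO mass = 42.722 g.
42.722/170.339 × 100 = 25.08 wt%.

25.08 wt%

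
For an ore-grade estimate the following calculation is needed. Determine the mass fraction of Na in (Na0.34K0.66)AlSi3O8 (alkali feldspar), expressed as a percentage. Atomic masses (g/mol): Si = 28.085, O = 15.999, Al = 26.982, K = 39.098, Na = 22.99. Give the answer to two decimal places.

Molar mass of (Na0.34K0.66)AlSi3O8: 0.34·22.99 + 0.66·39.098 + 1·26.982 + 3·28.085 + 8·15.999 = 272.850 g/mol.
Mass of Na per formula unit: 0.34 × 22.99 = 7.817 g.
Weight fraction Na = 7.817 / 272.850 = 0.0286.

2.86 wt%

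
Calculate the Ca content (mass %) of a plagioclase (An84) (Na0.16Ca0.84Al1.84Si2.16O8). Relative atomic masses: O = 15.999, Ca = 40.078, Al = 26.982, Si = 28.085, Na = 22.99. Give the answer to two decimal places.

12.21 mass %

Molar mass of Na0.16Ca0.84Al1.84Si2.16O8: 0.16·22.99 + 0.84·40.078 + 1.84·26.982 + 2.16·28.085 + 8·15.999 = 275.646 g/mol.
Mass of Ca per formula unit: 0.84 × 40.078 = 33.666 g.
Weight fraction Ca = 33.666 / 275.646 = 0.1221.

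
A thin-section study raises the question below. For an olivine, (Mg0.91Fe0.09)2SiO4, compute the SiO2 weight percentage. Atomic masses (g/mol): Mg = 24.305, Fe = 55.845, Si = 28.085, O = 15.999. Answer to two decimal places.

41.05 wt%

Formula mass = 146.368 g/mol.
1 Si → 1.0000 mol SiO2 per formula unit; M(SiO2) = 60.083, so SiO2 mass = 60.083 g.
60.083/146.368 × 100 = 41.05 wt%.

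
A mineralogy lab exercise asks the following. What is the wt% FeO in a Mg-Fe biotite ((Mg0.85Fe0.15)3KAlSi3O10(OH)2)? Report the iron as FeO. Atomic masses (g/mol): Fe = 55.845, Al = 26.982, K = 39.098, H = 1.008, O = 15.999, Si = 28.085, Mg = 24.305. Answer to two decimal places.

Formula mass = 431.447 g/mol.
0.45 Fe → 0.4500 mol FeO per formula unit; M(FeO) = 71.844, so FeO mass = 32.330 g.
32.330/431.447 × 100 = 7.49 wt%.

7.49 wt%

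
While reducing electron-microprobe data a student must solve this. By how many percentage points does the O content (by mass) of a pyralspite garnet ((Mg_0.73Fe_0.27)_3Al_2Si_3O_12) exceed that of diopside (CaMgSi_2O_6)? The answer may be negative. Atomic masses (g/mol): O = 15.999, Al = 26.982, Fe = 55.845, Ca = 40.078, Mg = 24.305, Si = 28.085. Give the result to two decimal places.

M((Mg_0.73Fe_0.27)_3Al_2Si_3O_12) = 428.669 g/mol, so wt% O = 191.988/428.669 × 100 = 44.79%.
M(CaMgSi_2O_6) = 216.547 g/mol, so wt% O = 95.994/216.547 × 100 = 44.33%.
44.79 − 44.33 = 0.46 pp.

0.46 percentage points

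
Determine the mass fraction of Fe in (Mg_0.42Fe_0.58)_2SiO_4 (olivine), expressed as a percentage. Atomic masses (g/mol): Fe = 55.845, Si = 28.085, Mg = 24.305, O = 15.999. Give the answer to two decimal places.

Formula mass = 0.84·24.305 + 1.16·55.845 + 1·28.085 + 4·15.999 = 177.277 g/mol, of which 64.780 g is Fe.
So Fe makes up 64.780/177.277 = 0.3654 of the mass, i.e. 36.54%.

36.54 weight percent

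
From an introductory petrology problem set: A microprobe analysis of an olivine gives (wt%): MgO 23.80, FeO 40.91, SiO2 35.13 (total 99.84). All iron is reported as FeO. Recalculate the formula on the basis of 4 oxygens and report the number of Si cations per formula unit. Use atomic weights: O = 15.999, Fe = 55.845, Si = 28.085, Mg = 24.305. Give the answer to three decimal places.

23.80 wt% MgO ÷ 40.304 g/mol = 0.59051 mol, giving 0.59051 Mg and 0.59051 O.
40.91 wt% FeO ÷ 71.844 g/mol = 0.56943 mol, giving 0.56943 Fe and 0.56943 O.
35.13 wt% SiO2 ÷ 60.083 g/mol = 0.58469 mol, giving 0.58469 Si and 1.16938 O.
Oxygen sums to 2.32932; scaling by 4/2.32932 = 1.71724 puts the formula on 4 O.
Si: 0.58469 × 1.71724 = 1.004 atoms per formula unit.

1.004 Si apfu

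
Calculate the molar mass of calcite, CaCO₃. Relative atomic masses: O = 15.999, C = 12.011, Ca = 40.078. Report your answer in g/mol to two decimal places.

100.09 g/mol

The formula mass is the sum 1×40.078 + 1×12.011 + 3×15.999.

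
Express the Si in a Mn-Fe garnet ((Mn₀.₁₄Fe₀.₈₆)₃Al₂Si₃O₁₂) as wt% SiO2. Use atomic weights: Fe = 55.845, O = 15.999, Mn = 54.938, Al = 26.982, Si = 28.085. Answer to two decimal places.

36.24 wt%

Formula mass = 497.361 g/mol.
3 Si → 3.0000 mol SiO2 per formula unit; M(SiO2) = 60.083, so SiO2 mass = 180.249 g.
180.249/497.361 × 100 = 36.24 wt%.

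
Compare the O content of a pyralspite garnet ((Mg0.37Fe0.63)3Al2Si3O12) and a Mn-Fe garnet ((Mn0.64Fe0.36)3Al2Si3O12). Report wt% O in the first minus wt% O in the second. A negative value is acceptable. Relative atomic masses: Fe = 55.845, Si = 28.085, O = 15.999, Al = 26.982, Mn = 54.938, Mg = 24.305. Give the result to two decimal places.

M((Mg0.37Fe0.63)3Al2Si3O12) = 462.733 g/mol, so wt% O = 191.988/462.733 × 100 = 41.49%.
M((Mn0.64Fe0.36)3Al2Si3O12) = 496.001 g/mol, so wt% O = 191.988/496.001 × 100 = 38.71%.
41.49 − 38.71 = 2.78 pp.

2.78 percentage points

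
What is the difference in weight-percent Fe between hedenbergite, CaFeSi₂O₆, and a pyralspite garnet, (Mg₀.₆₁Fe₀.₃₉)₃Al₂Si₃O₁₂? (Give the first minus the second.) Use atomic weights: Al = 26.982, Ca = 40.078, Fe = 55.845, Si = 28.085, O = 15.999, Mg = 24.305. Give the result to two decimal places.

M(CaFeSi₂O₆) = 248.087 g/mol, so wt% Fe = 55.845/248.087 × 100 = 22.51%.
M((Mg₀.₆₁Fe₀.₃₉)₃Al₂Si₃O₁₂) = 440.024 g/mol, so wt% Fe = 65.339/440.024 × 100 = 14.85%.
22.51 − 14.85 = 7.66 pp.

7.66 percentage points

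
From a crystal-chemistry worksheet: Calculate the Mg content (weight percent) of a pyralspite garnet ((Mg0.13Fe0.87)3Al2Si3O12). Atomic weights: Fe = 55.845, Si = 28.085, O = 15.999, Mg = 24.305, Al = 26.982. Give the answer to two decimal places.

Molar mass of (Mg0.13Fe0.87)3Al2Si3O12: 0.39·24.305 + 2.61·55.845 + 2·26.982 + 3·28.085 + 12·15.999 = 485.441 g/mol.
Mass of Mg per formula unit: 0.39 × 24.305 = 9.479 g.
Weight fraction Mg = 9.479 / 485.441 = 0.0195.

1.95 weight percent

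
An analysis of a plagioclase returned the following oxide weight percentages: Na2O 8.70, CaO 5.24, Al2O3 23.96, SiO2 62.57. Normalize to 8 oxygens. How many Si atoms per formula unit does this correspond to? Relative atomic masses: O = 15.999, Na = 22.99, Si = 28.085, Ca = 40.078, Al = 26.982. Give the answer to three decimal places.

2.757 Si apfu

Na2O (M=61.979): mol = 0.14037; Na = 0.28074, O = 0.14037.
CaO (M=56.077): mol = 0.09344; Ca = 0.09344, O = 0.09344.
Al2O3 (M=101.961): mol = 0.23499; Al = 0.46998, O = 0.70497.
SiO2 (M=60.083): mol = 1.04139; Si = 1.04139, O = 2.08278.
ΣO = 3.02156; factor = 8/ΣO = 2.64764.
Si apfu = 1.04139 × 2.64764 = 2.757.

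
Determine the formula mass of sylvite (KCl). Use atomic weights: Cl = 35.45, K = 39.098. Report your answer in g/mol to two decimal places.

74.55 g/mol

The formula mass is the sum 1*39.098 + 1*35.45.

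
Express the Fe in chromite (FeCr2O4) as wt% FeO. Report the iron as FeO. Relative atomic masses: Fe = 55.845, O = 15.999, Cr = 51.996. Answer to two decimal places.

M(FeCr2O4) = 223.833 g/mol; M(FeO) = 71.844 g/mol.
Moles FeO per formula unit = 1 Fe ÷ 1 = 1.0000.
FeO fraction = (1.0000 × 71.844) / 223.833 = 71.844/223.833 = 0.3210.

32.10 wt%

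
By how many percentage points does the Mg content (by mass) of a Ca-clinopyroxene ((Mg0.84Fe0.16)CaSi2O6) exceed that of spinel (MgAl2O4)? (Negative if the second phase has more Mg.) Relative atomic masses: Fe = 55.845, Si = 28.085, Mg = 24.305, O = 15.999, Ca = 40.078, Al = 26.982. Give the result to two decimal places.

First mineral: 20.416 g Mg in 221.593 g formula = 9.21 wt% Mg.
Second mineral: 24.305 g Mg in 142.265 g formula = 17.08 wt% Mg.
9.21% − 17.08% gives a difference of -7.87 percentage points.

-7.87 percentage points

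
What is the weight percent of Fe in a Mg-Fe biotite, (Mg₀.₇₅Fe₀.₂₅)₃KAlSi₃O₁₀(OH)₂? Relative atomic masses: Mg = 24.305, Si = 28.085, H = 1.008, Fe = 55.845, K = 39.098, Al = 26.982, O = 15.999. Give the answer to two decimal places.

Molar mass of (Mg₀.₇₅Fe₀.₂₅)₃KAlSi₃O₁₀(OH)₂: 2.25*24.305 + 0.75*55.845 + 1*39.098 + 1*26.982 + 3*28.085 + 12*15.999 + 2*1.008 = 440.909 g/mol.
Mass of Fe per formula unit: 0.75 × 55.845 = 41.884 g.
Weight fraction Fe = 41.884 / 440.909 = 0.0950.

9.50 weight percent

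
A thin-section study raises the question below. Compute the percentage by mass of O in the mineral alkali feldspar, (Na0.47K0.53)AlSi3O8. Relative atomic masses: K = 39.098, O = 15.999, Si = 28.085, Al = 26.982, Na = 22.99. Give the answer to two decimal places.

47.27 weight percent

M((Na0.47K0.53)AlSi3O8) = 270.756 g/mol.
O contributes 8 × 15.999 = 127.992 g per mole.
127.992/270.756 = 0.4727 → 47.27%.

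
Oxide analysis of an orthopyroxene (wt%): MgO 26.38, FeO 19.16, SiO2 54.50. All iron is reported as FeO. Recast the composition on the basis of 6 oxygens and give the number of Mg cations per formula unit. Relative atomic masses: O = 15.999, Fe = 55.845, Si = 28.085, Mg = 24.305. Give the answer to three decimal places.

1.436 Mg apfu

MgO (M=40.304): mol = 0.65453; Mg = 0.65453, O = 0.65453.
FeO (M=71.844): mol = 0.26669; Fe = 0.26669, O = 0.26669.
SiO2 (M=60.083): mol = 0.90708; Si = 0.90708, O = 1.81416.
ΣO = 2.73538; factor = 6/ΣO = 2.19348.
Mg apfu = 0.65453 × 2.19348 = 1.436.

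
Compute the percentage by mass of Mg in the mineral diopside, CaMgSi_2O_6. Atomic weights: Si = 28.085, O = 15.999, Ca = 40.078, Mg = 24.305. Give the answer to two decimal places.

11.22 wt%

M(CaMgSi_2O_6) = 216.547 g/mol.
Mg contributes 1 × 24.305 = 24.305 g per mole.
24.305/216.547 = 0.1122 → 11.22%.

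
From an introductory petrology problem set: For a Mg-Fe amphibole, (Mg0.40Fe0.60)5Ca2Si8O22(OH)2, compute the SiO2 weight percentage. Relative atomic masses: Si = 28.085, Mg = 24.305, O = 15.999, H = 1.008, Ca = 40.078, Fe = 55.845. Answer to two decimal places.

Formula mass = 906.973 g/mol.
8 Si → 8.0000 mol SiO2 per formula unit; M(SiO2) = 60.083, so SiO2 mass = 480.664 g.
480.664/906.973 × 100 = 53.00 wt%.

53.00 wt%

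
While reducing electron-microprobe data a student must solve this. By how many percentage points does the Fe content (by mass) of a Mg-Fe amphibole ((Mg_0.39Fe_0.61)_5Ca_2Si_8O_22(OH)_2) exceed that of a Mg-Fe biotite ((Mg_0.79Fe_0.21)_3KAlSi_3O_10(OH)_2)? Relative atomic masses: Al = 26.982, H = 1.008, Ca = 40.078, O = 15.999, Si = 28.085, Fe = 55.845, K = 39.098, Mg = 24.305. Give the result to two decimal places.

10.70 percentage points

First mineral: 170.327 g Fe in 908.550 g formula = 18.75 wt% Fe.
Second mineral: 35.182 g Fe in 437.124 g formula = 8.05 wt% Fe.
18.75% − 8.05% gives a difference of 10.70 percentage points.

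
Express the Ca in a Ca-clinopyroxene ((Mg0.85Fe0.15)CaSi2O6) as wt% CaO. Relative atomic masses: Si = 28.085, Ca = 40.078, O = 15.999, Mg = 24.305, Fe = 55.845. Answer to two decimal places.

Formula mass = 221.278 g/mol.
1 Ca → 1.0000 mol CaO per formula unit; M(CaO) = 56.077, so CaO mass = 56.077 g.
56.077/221.278 × 100 = 25.34 wt%.

25.34 wt%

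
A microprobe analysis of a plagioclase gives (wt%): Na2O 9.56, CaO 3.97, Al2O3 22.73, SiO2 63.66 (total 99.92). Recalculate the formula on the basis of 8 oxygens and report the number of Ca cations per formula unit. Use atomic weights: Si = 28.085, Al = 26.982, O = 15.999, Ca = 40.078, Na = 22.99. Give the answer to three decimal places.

9.56 wt% Na2O ÷ 61.979 g/mol = 0.15425 mol, giving 0.30850 Na and 0.15425 O.
3.97 wt% CaO ÷ 56.077 g/mol = 0.07080 mol, giving 0.07080 Ca and 0.07080 O.
22.73 wt% Al2O3 ÷ 101.961 g/mol = 0.22293 mol, giving 0.44586 Al and 0.66879 O.
63.66 wt% SiO2 ÷ 60.083 g/mol = 1.05953 mol, giving 1.05953 Si and 2.11906 O.
Oxygen sums to 3.01290; scaling by 8/3.01290 = 2.65525 puts the formula on 8 O.
Ca: 0.07080 × 2.65525 = 0.188 atoms per formula unit.

0.188 Ca apfu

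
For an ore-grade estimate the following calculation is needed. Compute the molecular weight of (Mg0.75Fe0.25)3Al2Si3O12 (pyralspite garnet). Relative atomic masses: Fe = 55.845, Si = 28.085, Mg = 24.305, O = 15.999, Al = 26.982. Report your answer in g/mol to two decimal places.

The formula mass is the sum 2.25·24.305 + 0.75·55.845 + 2·26.982 + 3·28.085 + 12·15.999.

426.78 g/mol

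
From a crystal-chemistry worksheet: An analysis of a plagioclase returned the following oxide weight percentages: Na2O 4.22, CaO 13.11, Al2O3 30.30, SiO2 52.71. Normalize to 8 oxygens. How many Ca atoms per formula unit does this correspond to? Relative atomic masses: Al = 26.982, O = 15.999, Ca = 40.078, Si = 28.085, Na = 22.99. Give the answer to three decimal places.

0.634 Ca apfu

4.22 wt% Na2O ÷ 61.979 g/mol = 0.06809 mol, giving 0.13618 Na and 0.06809 O.
13.11 wt% CaO ÷ 56.077 g/mol = 0.23379 mol, giving 0.23379 Ca and 0.23379 O.
30.30 wt% Al2O3 ÷ 101.961 g/mol = 0.29717 mol, giving 0.59434 Al and 0.89151 O.
52.71 wt% SiO2 ÷ 60.083 g/mol = 0.87729 mol, giving 0.87729 Si and 1.75458 O.
Oxygen sums to 2.94797; scaling by 8/2.94797 = 2.71373 puts the formula on 8 O.
Ca: 0.23379 × 2.71373 = 0.634 atoms per formula unit.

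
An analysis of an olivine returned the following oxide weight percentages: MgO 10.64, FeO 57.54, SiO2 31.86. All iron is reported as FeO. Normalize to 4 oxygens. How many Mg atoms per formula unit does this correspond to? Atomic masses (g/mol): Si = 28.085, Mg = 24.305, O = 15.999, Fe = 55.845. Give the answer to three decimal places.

MgO: 10.64/40.304 = 0.26399 mol → 0.26399 mol Mg, 0.26399 mol O.
FeO: 57.54/71.844 = 0.80090 mol → 0.80090 mol Fe, 0.80090 mol O.
SiO2: 31.86/60.083 = 0.53027 mol → 0.53027 mol Si, 1.06054 mol O.
Total oxygen = 2.12543 mol. Normalization factor = 4/2.12543 = 1.88197.
Mg per 4 O = 0.26399 × 1.88197 = 0.497.

0.497 Mg apfu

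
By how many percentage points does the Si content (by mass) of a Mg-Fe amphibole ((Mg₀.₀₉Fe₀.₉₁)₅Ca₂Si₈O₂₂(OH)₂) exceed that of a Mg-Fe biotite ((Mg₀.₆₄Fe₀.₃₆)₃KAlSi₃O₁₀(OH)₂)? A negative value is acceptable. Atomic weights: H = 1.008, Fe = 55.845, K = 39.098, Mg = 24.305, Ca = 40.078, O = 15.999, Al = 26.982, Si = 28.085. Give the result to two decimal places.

4.84 percentage points

First mineral: 224.680 g Si in 955.860 g formula = 23.51 wt% Si.
Second mineral: 84.255 g Si in 451.317 g formula = 18.67 wt% Si.
23.51% − 18.67% gives a difference of 4.84 percentage points.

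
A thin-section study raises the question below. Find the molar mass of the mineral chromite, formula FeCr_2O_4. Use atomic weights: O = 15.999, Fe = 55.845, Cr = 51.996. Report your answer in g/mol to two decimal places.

Fe: 1 × 55.845 = 55.8450
Cr: 2 × 51.996 = 103.9920
O: 4 × 15.999 = 63.9960
Summing the contributions gives the formula mass.

223.83 g/mol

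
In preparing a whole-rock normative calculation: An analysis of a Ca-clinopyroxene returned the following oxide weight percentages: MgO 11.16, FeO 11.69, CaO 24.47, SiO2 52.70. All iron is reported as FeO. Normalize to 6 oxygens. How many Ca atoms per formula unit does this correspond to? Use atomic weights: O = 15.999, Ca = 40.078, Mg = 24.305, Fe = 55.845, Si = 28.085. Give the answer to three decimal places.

0.995 Ca apfu

11.16 wt% MgO ÷ 40.304 g/mol = 0.27690 mol, giving 0.27690 Mg and 0.27690 O.
11.69 wt% FeO ÷ 71.844 g/mol = 0.16271 mol, giving 0.16271 Fe and 0.16271 O.
24.47 wt% CaO ÷ 56.077 g/mol = 0.43636 mol, giving 0.43636 Ca and 0.43636 O.
52.70 wt% SiO2 ÷ 60.083 g/mol = 0.87712 mol, giving 0.87712 Si and 1.75424 O.
Oxygen sums to 2.63021; scaling by 6/2.63021 = 2.28119 puts the formula on 6 O.
Ca: 0.43636 × 2.28119 = 0.995 atoms per formula unit.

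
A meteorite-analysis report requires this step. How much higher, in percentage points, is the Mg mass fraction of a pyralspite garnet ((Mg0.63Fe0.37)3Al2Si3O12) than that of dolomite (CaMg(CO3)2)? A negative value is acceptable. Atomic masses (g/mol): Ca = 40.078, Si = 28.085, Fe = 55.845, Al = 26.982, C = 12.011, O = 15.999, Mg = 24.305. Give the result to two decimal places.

-2.70 percentage points

Mg in (Mg0.63Fe0.37)3Al2Si3O12: molar mass 438.131 g/mol; 1.89×24.305 = 45.936 g → 10.48 wt%.
Mg in CaMg(CO3)2: molar mass 184.399 g/mol; 1×24.305 = 24.305 g → 13.18 wt%.
Difference = 10.48 − 13.18 = -2.70 percentage points.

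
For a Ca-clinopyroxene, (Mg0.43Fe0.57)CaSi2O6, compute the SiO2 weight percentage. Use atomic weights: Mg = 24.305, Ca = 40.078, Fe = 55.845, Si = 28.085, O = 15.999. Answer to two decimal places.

M((Mg0.43Fe0.57)CaSi2O6) = 234.525 g/mol; M(SiO2) = 60.083 g/mol.
Moles SiO2 per formula unit = 2 Si ÷ 1 = 2.0000.
SiO2 fraction = (2.0000 × 60.083) / 234.525 = 120.166/234.525 = 0.5124.

51.24 wt%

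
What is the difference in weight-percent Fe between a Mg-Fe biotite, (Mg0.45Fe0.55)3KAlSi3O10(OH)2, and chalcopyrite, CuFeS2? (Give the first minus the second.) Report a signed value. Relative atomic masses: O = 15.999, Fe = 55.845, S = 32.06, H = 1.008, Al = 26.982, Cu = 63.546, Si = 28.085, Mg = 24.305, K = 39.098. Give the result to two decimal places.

Fe in (Mg0.45Fe0.55)3KAlSi3O10(OH)2: molar mass 469.295 g/mol; 1.65×55.845 = 92.144 g → 19.63 wt%.
Fe in CuFeS2: molar mass 183.511 g/mol; 1×55.845 = 55.845 g → 30.43 wt%.
Difference = 19.63 − 30.43 = -10.80 percentage points.

-10.80 percentage points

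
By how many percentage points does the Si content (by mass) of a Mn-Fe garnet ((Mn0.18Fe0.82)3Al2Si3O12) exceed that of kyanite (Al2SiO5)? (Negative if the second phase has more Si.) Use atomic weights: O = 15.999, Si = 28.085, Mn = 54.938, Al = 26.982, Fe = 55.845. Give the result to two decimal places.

First mineral: 84.255 g Si in 497.252 g formula = 16.94 wt% Si.
Second mineral: 28.085 g Si in 162.044 g formula = 17.33 wt% Si.
16.94% − 17.33% gives a difference of -0.39 percentage points.

-0.39 percentage points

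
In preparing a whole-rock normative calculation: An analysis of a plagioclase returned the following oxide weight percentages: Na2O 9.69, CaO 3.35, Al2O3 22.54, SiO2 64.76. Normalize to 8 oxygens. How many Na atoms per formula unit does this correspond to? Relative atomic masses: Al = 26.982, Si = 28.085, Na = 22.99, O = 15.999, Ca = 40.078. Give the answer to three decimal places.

Na2O: 9.69/61.979 = 0.15634 mol → 0.31268 mol Na, 0.15634 mol O.
CaO: 3.35/56.077 = 0.05974 mol → 0.05974 mol Ca, 0.05974 mol O.
Al2O3: 22.54/101.961 = 0.22106 mol → 0.44212 mol Al, 0.66318 mol O.
SiO2: 64.76/60.083 = 1.07784 mol → 1.07784 mol Si, 2.15568 mol O.
Total oxygen = 3.03494 mol. Normalization factor = 8/3.03494 = 2.63597.
Na per 8 O = 0.31268 × 2.63597 = 0.824.

0.824 Na apfu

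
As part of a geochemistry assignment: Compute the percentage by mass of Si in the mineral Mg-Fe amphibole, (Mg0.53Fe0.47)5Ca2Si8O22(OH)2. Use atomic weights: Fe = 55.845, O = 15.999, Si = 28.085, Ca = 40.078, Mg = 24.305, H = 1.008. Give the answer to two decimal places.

M((Mg0.53Fe0.47)5Ca2Si8O22(OH)2) = 886.472 g/mol.
Si contributes 8 × 28.085 = 224.680 g per mole.
224.680/886.472 = 0.2535 → 25.35%.

25.35 mass %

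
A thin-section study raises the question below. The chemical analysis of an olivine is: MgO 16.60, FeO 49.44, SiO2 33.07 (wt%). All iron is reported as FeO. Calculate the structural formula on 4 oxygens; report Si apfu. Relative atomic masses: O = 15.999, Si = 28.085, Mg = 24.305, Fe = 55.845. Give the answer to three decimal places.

1.000 Si apfu

MgO: 16.60/40.304 = 0.41187 mol → 0.41187 mol Mg, 0.41187 mol O.
FeO: 49.44/71.844 = 0.68816 mol → 0.68816 mol Fe, 0.68816 mol O.
SiO2: 33.07/60.083 = 0.55041 mol → 0.55041 mol Si, 1.10082 mol O.
Total oxygen = 2.20085 mol. Normalization factor = 4/2.20085 = 1.81748.
Si per 4 O = 0.55041 × 1.81748 = 1.000.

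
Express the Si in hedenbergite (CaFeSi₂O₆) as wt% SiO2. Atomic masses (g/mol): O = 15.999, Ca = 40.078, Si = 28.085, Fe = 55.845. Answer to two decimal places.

Formula mass = 248.087 g/mol.
2 Si → 2.0000 mol SiO2 per formula unit; M(SiO2) = 60.083, so SiO2 mass = 120.166 g.
120.166/248.087 × 100 = 48.44 wt%.

48.44 wt%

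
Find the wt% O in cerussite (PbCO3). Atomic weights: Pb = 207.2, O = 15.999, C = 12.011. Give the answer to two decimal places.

Formula mass = 1×207.2 + 1×12.011 + 3×15.999 = 267.208 g/mol, of which 47.997 g is O.
So O makes up 47.997/267.208 = 0.1796 of the mass, i.e. 17.96%.

17.96 mass %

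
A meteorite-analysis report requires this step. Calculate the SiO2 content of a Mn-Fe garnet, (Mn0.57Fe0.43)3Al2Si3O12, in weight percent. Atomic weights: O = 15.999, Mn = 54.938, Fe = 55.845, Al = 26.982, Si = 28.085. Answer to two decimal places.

Formula mass = 496.191 g/mol.
3 Si → 3.0000 mol SiO2 per formula unit; M(SiO2) = 60.083, so SiO2 mass = 180.249 g.
180.249/496.191 × 100 = 36.33 wt%.

36.33 wt%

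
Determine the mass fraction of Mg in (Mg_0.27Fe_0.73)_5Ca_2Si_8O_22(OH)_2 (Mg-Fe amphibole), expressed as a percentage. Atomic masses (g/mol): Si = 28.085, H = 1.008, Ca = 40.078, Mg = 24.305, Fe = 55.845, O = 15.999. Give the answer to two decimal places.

3.54 weight percent

Formula mass = 1.35·24.305 + 3.65·55.845 + 2·40.078 + 8·28.085 + 24·15.999 + 2·1.008 = 927.474 g/mol, of which 32.812 g is Mg.
So Mg makes up 32.812/927.474 = 0.0354 of the mass, i.e. 3.54%.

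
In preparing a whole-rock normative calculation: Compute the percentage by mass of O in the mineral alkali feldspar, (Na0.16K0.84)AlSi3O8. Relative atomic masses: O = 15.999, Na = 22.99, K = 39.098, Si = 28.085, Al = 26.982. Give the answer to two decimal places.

Formula mass = 0.16*22.99 + 0.84*39.098 + 1*26.982 + 3*28.085 + 8*15.999 = 275.750 g/mol, of which 127.992 g is O.
So O makes up 127.992/275.750 = 0.4642 of the mass, i.e. 46.42%.

46.42 weight percent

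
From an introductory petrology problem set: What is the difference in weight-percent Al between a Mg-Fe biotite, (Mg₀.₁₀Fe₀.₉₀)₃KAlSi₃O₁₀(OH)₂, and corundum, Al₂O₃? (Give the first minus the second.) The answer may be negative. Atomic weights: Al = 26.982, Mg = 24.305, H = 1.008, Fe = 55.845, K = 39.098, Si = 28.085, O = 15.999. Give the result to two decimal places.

-47.56 percentage points

M((Mg₀.₁₀Fe₀.₉₀)₃KAlSi₃O₁₀(OH)₂) = 502.412 g/mol, so wt% Al = 26.982/502.412 × 100 = 5.37%.
M(Al₂O₃) = 101.961 g/mol, so wt% Al = 53.964/101.961 × 100 = 52.93%.
5.37 − 52.93 = -47.56 pp.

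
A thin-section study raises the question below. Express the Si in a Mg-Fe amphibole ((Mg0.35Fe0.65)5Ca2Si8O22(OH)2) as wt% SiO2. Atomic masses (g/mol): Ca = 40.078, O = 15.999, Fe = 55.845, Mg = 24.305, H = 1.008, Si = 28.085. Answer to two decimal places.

Formula mass = 914.858 g/mol.
8 Si → 8.0000 mol SiO2 per formula unit; M(SiO2) = 60.083, so SiO2 mass = 480.664 g.
480.664/914.858 × 100 = 52.54 wt%.

52.54 wt%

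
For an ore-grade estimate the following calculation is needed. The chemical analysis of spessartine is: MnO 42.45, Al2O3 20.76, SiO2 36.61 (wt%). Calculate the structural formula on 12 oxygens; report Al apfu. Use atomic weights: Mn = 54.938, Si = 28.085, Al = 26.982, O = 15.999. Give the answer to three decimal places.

42.45 wt% MnO ÷ 70.937 g/mol = 0.59842 mol, giving 0.59842 Mn and 0.59842 O.
20.76 wt% Al2O3 ÷ 101.961 g/mol = 0.20361 mol, giving 0.40722 Al and 0.61083 O.
36.61 wt% SiO2 ÷ 60.083 g/mol = 0.60932 mol, giving 0.60932 Si and 1.21864 O.
Oxygen sums to 2.42789; scaling by 12/2.42789 = 4.94256 puts the formula on 12 O.
Al: 0.40722 × 4.94256 = 2.013 atoms per formula unit.

2.013 Al apfu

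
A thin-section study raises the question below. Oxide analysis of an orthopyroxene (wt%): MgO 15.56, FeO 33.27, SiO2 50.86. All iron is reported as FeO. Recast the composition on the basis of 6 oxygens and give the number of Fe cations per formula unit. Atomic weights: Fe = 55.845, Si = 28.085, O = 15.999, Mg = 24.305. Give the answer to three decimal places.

MgO (M=40.304): mol = 0.38607; Mg = 0.38607, O = 0.38607.
FeO (M=71.844): mol = 0.46309; Fe = 0.46309, O = 0.46309.
SiO2 (M=60.083): mol = 0.84650; Si = 0.84650, O = 1.69300.
ΣO = 2.54216; factor = 6/ΣO = 2.36020.
Fe apfu = 0.46309 × 2.36020 = 1.093.

1.093 Fe apfu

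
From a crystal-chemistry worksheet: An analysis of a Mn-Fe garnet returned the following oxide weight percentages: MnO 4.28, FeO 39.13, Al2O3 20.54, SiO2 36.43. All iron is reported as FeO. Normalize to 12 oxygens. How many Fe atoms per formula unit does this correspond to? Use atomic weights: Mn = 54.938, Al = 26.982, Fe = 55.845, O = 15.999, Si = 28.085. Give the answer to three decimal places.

4.28 wt% MnO ÷ 70.937 g/mol = 0.06034 mol, giving 0.06034 Mn and 0.06034 O.
39.13 wt% FeO ÷ 71.844 g/mol = 0.54465 mol, giving 0.54465 Fe and 0.54465 O.
20.54 wt% Al2O3 ÷ 101.961 g/mol = 0.20145 mol, giving 0.40290 Al and 0.60435 O.
36.43 wt% SiO2 ÷ 60.083 g/mol = 0.60633 mol, giving 0.60633 Si and 1.21266 O.
Oxygen sums to 2.42200; scaling by 12/2.42200 = 4.95458 puts the formula on 12 O.
Fe: 0.54465 × 4.95458 = 2.699 atoms per formula unit.

2.699 Fe apfu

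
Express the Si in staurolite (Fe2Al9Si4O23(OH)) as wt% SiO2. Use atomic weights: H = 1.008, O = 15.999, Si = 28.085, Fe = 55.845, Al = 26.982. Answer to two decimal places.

28.21 wt%

Formula mass = 851.852 g/mol.
4 Si → 4.0000 mol SiO2 per formula unit; M(SiO2) = 60.083, so SiO2 mass = 240.332 g.
240.332/851.852 × 100 = 28.21 wt%.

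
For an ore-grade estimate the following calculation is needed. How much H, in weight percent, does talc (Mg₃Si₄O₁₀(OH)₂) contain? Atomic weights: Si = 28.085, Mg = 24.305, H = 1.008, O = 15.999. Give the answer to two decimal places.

0.53 weight percent

Molar mass of Mg₃Si₄O₁₀(OH)₂: 3×24.305 + 4×28.085 + 12×15.999 + 2×1.008 = 379.259 g/mol.
Mass of H per formula unit: 2 × 1.008 = 2.016 g.
Weight fraction H = 2.016 / 379.259 = 0.0053.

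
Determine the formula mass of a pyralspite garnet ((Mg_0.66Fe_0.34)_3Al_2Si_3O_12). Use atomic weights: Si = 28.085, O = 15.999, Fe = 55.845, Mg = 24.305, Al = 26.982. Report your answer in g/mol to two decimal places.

435.29 g/mol

The formula mass is the sum 1.98*24.305 + 1.02*55.845 + 2*26.982 + 3*28.085 + 12*15.999.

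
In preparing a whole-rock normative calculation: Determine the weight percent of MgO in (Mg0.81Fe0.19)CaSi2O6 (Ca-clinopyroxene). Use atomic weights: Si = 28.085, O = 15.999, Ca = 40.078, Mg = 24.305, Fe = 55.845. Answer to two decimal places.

14.67 wt%

Molar mass of (Mg0.81Fe0.19)CaSi2O6 = 0.81*24.305 + 0.19*55.845 + 1*40.078 + 2*28.085 + 6*15.999 = 222.540 g/mol.
Each formula unit contains 0.81 Mg, equivalent to 0.81/1 = 0.8100 mol MgO.
M(MgO) = 1×24.305 + 1×15.999 = 40.304 g/mol.
Mass of MgO per formula unit = 0.8100 × 40.304 = 32.646 g.
MgO wt% = 32.646 / 222.540 × 100 = 14.67%.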